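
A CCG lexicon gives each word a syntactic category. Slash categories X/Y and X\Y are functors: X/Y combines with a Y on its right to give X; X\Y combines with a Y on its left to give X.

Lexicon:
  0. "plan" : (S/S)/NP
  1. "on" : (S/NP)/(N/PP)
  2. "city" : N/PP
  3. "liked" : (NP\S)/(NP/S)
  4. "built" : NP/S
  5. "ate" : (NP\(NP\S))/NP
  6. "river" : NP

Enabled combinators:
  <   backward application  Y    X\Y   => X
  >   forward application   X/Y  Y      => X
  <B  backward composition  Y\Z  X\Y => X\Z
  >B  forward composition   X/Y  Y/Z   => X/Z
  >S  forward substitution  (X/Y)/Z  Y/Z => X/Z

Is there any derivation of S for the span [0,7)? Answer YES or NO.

[0,7] S   >
  [0,3] S/NP   >S
    [0,1] "plan" : (S/S)/NP
    [1,3] S/NP   >
      [1,2] "on" : (S/NP)/(N/PP)
      [2,3] "city" : N/PP
  [3,7] NP   <
    [3,5] NP\S   >
      [3,4] "liked" : (NP\S)/(NP/S)
      [4,5] "built" : NP/S
    [5,7] NP\(NP\S)   >
      [5,6] "ate" : (NP\(NP\S))/NP
      [6,7] "river" : NP

YES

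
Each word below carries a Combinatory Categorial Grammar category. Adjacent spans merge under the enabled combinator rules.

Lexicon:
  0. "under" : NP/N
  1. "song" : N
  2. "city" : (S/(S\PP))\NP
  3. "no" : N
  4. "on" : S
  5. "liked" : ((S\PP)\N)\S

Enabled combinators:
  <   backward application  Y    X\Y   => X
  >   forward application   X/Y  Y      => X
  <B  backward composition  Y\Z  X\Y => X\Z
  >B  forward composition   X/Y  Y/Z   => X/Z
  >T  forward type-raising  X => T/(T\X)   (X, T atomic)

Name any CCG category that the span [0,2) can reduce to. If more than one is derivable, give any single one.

NP

[0,6] S   >
  [0,3] S/(S\PP)   <
    [0,2] NP   >
      [0,1] "under" : NP/N
      [1,2] "song" : N
    [2,3] "city" : (S/(S\PP))\NP
  [3,6] S\PP   <
    [3,4] "no" : N
    [4,6] (S\PP)\N   <
      [4,5] "on" : S
      [5,6] "liked" : ((S\PP)\N)\S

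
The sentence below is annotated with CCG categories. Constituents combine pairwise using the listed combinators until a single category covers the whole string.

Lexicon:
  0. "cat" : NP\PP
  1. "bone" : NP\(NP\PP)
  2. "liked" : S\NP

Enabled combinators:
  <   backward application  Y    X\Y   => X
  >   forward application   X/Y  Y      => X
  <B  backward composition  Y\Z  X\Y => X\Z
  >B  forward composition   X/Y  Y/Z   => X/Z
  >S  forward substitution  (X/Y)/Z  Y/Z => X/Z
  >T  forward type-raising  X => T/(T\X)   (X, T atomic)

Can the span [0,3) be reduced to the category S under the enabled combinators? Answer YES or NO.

[0,3] S   <
  [0,2] NP   <
    [0,1] "cat" : NP\PP
    [1,2] "bone" : NP\(NP\PP)
  [2,3] "liked" : S\NP

YES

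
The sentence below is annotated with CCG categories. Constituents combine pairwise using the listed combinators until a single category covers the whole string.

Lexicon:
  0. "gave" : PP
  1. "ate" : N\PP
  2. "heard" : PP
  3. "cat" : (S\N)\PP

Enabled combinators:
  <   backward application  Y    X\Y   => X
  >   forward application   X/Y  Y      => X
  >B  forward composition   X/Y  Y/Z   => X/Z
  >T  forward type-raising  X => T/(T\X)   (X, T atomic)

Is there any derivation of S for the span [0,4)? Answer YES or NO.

[0,4] S   <
  [0,2] N   >
    [0,1] N/(N\PP)   >T
      [0,1] "gave" : PP
    [1,2] "ate" : N\PP
  [2,4] S\N   <
    [2,3] "heard" : PP
    [3,4] "cat" : (S\N)\PP

YES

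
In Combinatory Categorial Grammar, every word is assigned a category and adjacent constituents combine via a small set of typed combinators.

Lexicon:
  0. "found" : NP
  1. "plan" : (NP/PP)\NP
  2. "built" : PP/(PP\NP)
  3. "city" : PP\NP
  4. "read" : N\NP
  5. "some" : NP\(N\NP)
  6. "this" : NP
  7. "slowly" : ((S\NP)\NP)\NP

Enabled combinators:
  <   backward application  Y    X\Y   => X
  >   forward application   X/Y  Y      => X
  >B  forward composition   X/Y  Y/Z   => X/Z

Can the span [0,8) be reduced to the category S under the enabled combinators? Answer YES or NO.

YES

[0,8] S   <
  [0,4] NP   >
    [0,2] NP/PP   <
      [0,1] "found" : NP
      [1,2] "plan" : (NP/PP)\NP
    [2,4] PP   >
      [2,3] "built" : PP/(PP\NP)
      [3,4] "city" : PP\NP
  [4,8] S\NP   <
    [4,6] NP   <
      [4,5] "read" : N\NP
      [5,6] "some" : NP\(N\NP)
    [6,8] (S\NP)\NP   <
      [6,7] "this" : NP
      [7,8] "slowly" : ((S\NP)\NP)\NP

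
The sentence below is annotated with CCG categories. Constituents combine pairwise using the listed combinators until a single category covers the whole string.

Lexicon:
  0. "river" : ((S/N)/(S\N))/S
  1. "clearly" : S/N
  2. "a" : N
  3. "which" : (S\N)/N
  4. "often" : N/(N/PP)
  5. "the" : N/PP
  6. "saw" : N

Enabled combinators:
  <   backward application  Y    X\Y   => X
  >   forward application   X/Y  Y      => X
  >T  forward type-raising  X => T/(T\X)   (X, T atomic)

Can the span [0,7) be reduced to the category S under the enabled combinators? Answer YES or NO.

[0,7] S   >
  [0,6] S/N   >
    [0,3] (S/N)/(S\N)   >
      [0,1] "river" : ((S/N)/(S\N))/S
      [1,3] S   >
        [1,2] "clearly" : S/N
        [2,3] "a" : N
    [3,6] S\N   >
      [3,4] "which" : (S\N)/N
      [4,6] N   >
        [4,5] "often" : N/(N/PP)
        [5,6] "the" : N/PP
  [6,7] "saw" : N

YES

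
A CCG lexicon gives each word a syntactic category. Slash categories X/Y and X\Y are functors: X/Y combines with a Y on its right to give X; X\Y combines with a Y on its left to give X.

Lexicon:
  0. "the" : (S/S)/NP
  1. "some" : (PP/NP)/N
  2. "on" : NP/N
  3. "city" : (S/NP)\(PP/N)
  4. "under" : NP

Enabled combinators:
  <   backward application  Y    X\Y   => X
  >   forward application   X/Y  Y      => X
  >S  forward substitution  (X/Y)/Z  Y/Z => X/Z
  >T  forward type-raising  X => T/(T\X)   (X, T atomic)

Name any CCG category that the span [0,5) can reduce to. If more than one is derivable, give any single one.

S

[0,5] S   >
  [0,4] S/NP   >S
    [0,1] "the" : (S/S)/NP
    [1,4] S/NP   <
      [1,3] PP/N   >S
        [1,2] "some" : (PP/NP)/N
        [2,3] "on" : NP/N
      [3,4] "city" : (S/NP)\(PP/N)
  [4,5] "under" : NP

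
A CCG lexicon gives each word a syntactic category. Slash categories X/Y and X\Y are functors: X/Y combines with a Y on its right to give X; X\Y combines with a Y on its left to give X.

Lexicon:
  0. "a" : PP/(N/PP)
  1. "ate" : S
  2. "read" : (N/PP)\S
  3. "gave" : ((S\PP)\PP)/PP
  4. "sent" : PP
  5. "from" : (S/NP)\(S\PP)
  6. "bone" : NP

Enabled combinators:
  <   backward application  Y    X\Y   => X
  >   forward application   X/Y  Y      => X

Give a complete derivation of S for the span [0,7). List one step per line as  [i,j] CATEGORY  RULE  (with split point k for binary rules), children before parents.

[0,7] S   >
  [0,6] S/NP   <
    [0,5] S\PP   <
      [0,3] PP   >
        [0,1] "a" : PP/(N/PP)
        [1,3] N/PP   <
          [1,2] "ate" : S
          [2,3] "read" : (N/PP)\S
      [3,5] (S\PP)\PP   >
        [3,4] "gave" : ((S\PP)\PP)/PP
        [4,5] "sent" : PP
    [5,6] "from" : (S/NP)\(S\PP)
  [6,7] "bone" : NP

[0,1] PP/(N/PP)  lex  "a"
[1,2] S  lex  "ate"
[2,3] (N/PP)\S  lex  "read"
[1,3] N/PP  <  k=2
[0,3] PP  >  k=1
[3,4] ((S\PP)\PP)/PP  lex  "gave"
[4,5] PP  lex  "sent"
[3,5] (S\PP)\PP  >  k=4
[0,5] S\PP  <  k=3
[5,6] (S/NP)\(S\PP)  lex  "from"
[0,6] S/NP  <  k=5
[6,7] NP  lex  "bone"
[0,7] S  >  k=6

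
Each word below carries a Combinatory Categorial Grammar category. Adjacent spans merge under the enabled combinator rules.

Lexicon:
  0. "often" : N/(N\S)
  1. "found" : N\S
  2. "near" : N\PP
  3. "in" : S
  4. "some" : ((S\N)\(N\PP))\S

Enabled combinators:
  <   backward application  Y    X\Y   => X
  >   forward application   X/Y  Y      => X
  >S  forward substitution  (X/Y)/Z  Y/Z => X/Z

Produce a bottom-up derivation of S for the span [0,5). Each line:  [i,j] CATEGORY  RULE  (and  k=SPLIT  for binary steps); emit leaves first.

[0,5] S   <
  [0,2] N   >
    [0,1] "often" : N/(N\S)
    [1,2] "found" : N\S
  [2,5] S\N   <
    [2,3] "near" : N\PP
    [3,5] (S\N)\(N\PP)   <
      [3,4] "in" : S
      [4,5] "some" : ((S\N)\(N\PP))\S

[0,1] N/(N\S)  lex  "often"
[1,2] N\S  lex  "found"
[0,2] N  >  k=1
[2,3] N\PP  lex  "near"
[3,4] S  lex  "in"
[4,5] ((S\N)\(N\PP))\S  lex  "some"
[3,5] (S\N)\(N\PP)  <  k=4
[2,5] S\N  <  k=3
[0,5] S  <  k=2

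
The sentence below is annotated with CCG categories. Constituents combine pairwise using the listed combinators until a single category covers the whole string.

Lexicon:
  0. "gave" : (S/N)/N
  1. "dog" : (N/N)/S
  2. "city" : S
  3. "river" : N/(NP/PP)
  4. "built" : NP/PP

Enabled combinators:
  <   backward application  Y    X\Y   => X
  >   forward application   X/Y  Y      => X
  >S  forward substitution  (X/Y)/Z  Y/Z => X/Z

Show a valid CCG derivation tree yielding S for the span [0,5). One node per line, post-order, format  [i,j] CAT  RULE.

[0,5] S   >
  [0,3] S/N   >S
    [0,1] "gave" : (S/N)/N
    [1,3] N/N   >
      [1,2] "dog" : (N/N)/S
      [2,3] "city" : S
  [3,5] N   >
    [3,4] "river" : N/(NP/PP)
    [4,5] "built" : NP/PP

[0,1] (S/N)/N  lex  "gave"
[1,2] (N/N)/S  lex  "dog"
[2,3] S  lex  "city"
[1,3] N/N  >  k=2
[0,3] S/N  >S  k=1
[3,4] N/(NP/PP)  lex  "river"
[4,5] NP/PP  lex  "built"
[3,5] N  >  k=4
[0,5] S  >  k=3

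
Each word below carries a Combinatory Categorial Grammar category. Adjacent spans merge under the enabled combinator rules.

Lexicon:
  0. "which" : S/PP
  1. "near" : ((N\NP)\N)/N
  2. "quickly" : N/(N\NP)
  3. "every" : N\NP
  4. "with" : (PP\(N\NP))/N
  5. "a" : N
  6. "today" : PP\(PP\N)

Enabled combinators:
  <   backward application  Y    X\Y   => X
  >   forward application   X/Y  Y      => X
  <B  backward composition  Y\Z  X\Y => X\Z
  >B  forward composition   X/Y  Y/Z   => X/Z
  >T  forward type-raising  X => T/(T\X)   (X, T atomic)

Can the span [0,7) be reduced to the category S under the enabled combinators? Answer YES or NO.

YES

[0,7] S   >
  [0,1] "which" : S/PP
  [1,7] PP   <
    [1,6] PP\N   <B
      [1,4] (N\NP)\N   >
        [1,2] "near" : ((N\NP)\N)/N
        [2,4] N   >
          [2,3] "quickly" : N/(N\NP)
          [3,4] "every" : N\NP
      [4,6] PP\(N\NP)   >
        [4,5] "with" : (PP\(N\NP))/N
        [5,6] "a" : N
    [6,7] "today" : PP\(PP\N)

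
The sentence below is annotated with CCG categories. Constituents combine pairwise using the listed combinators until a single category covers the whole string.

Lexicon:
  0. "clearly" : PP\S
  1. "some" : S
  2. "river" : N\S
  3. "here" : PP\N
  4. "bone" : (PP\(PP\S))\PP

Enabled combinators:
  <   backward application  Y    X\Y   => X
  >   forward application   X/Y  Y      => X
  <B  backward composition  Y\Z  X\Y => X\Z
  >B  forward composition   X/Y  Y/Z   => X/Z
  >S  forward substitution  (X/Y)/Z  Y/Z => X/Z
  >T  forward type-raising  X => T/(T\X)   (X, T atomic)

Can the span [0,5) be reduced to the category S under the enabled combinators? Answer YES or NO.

NO

PP\S S N\S PP\N (PP\(PP\S))\PP
CKY chart[0,5] = {N/(N\PP), NP/(NP\PP), PP, PP/(PP\PP), S/(S\PP)}; S ∉ chart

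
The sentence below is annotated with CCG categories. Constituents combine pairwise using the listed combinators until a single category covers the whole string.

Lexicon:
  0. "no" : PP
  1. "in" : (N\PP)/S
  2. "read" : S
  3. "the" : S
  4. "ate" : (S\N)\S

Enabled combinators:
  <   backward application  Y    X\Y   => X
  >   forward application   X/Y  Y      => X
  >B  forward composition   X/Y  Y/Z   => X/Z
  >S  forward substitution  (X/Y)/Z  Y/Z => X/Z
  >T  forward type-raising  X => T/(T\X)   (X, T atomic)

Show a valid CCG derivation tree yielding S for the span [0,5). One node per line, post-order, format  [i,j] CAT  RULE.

[0,1] PP  lex  "no"
[0,1] N/(N\PP)  >T
[1,2] (N\PP)/S  lex  "in"
[2,3] S  lex  "read"
[1,3] N\PP  >  k=2
[0,3] N  >  k=1
[3,4] S  lex  "the"
[4,5] (S\N)\S  lex  "ate"
[3,5] S\N  <  k=4
[0,5] S  <  k=3

[0,5] S   <
  [0,3] N   >
    [0,1] N/(N\PP)   >T
      [0,1] "no" : PP
    [1,3] N\PP   >
      [1,2] "in" : (N\PP)/S
      [2,3] "read" : S
  [3,5] S\N   <
    [3,4] "the" : S
    [4,5] "ate" : (S\N)\S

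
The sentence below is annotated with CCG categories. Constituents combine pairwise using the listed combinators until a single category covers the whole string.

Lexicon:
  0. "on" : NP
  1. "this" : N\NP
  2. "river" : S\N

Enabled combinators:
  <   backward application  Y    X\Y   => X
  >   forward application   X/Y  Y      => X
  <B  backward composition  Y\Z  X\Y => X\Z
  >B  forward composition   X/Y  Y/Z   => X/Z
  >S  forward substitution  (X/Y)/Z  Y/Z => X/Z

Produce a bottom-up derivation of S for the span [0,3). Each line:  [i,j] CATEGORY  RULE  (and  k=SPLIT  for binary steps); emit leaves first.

[0,1] NP  lex  "on"
[1,2] N\NP  lex  "this"
[0,2] N  <  k=1
[2,3] S\N  lex  "river"
[0,3] S  <  k=2

[0,3] S   <
  [0,2] N   <
    [0,1] "on" : NP
    [1,2] "this" : N\NP
  [2,3] "river" : S\N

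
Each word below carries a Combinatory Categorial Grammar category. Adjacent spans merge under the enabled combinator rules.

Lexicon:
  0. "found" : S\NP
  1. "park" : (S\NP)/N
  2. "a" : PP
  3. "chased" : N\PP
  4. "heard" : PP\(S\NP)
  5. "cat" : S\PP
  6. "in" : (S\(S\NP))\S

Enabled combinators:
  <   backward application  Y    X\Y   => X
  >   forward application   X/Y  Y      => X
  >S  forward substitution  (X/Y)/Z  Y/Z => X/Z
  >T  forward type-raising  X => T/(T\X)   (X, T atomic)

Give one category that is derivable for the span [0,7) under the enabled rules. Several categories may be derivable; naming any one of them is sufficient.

[0,7] S   <
  [0,1] "found" : S\NP
  [1,7] S\(S\NP)   <
    [1,6] S   <
      [1,5] PP   <
        [1,4] S\NP   >
          [1,2] "park" : (S\NP)/N
          [2,4] N   >
            [2,3] N/(N\PP)   >T
              [2,3] "a" : PP
            [3,4] "chased" : N\PP
        [4,5] "heard" : PP\(S\NP)
      [5,6] "cat" : S\PP
    [6,7] "in" : (S\(S\NP))\S

S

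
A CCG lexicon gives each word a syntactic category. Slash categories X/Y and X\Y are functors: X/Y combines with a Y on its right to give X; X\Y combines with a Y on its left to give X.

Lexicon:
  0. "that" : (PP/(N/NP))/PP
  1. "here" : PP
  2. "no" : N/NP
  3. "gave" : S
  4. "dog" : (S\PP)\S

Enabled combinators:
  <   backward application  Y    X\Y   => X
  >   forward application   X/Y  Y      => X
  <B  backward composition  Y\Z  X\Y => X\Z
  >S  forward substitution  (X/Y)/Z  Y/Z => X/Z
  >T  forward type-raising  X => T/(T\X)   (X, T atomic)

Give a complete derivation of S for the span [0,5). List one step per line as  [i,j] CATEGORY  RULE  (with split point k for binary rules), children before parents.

[0,5] S   <
  [0,3] PP   >
    [0,2] PP/(N/NP)   >
      [0,1] "that" : (PP/(N/NP))/PP
      [1,2] "here" : PP
    [2,3] "no" : N/NP
  [3,5] S\PP   <
    [3,4] "gave" : S
    [4,5] "dog" : (S\PP)\S

[0,1] (PP/(N/NP))/PP  lex  "that"
[1,2] PP  lex  "here"
[0,2] PP/(N/NP)  >  k=1
[2,3] N/NP  lex  "no"
[0,3] PP  >  k=2
[3,4] S  lex  "gave"
[4,5] (S\PP)\S  lex  "dog"
[3,5] S\PP  <  k=4
[0,5] S  <  k=3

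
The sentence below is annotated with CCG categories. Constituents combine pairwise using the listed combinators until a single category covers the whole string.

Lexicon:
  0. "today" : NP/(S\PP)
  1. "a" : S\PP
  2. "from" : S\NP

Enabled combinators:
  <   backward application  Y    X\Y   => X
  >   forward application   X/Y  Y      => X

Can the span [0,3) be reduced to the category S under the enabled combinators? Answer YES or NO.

YES

[0,3] S   <
  [0,2] NP   >
    [0,1] "today" : NP/(S\PP)
    [1,2] "a" : S\PP
  [2,3] "from" : S\NP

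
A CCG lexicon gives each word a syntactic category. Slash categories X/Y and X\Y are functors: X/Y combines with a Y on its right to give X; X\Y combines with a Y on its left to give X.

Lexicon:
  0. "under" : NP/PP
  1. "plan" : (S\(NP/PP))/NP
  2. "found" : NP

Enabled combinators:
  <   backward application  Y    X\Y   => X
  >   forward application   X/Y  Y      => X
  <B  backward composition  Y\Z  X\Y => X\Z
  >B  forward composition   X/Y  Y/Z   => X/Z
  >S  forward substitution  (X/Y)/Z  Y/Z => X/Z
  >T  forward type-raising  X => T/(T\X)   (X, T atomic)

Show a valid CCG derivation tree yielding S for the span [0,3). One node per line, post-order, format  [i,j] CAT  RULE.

[0,1] NP/PP  lex  "under"
[1,2] (S\(NP/PP))/NP  lex  "plan"
[2,3] NP  lex  "found"
[1,3] S\(NP/PP)  >  k=2
[0,3] S  <  k=1

[0,3] S   <
  [0,1] "under" : NP/PP
  [1,3] S\(NP/PP)   >
    [1,2] "plan" : (S\(NP/PP))/NP
    [2,3] "found" : NP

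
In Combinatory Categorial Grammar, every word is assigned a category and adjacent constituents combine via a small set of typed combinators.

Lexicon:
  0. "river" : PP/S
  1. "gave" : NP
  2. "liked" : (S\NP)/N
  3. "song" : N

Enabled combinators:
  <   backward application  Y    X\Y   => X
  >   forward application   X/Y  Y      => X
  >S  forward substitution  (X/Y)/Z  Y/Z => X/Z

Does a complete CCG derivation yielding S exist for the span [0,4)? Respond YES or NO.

PP/S NP (S\NP)/N N
CKY chart[0,4] = {PP}; S ∉ chart

NO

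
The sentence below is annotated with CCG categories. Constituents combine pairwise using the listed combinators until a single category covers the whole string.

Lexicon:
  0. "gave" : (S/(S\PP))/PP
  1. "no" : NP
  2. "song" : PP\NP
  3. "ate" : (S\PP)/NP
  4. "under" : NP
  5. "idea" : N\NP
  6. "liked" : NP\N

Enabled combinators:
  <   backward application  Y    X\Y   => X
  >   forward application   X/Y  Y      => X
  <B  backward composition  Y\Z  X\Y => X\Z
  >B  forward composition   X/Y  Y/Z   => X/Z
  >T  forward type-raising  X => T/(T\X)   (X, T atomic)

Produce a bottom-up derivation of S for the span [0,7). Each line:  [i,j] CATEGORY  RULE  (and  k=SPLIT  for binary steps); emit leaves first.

[0,7] S   >
  [0,3] S/(S\PP)   >
    [0,1] "gave" : (S/(S\PP))/PP
    [1,3] PP   <
      [1,2] "no" : NP
      [2,3] "song" : PP\NP
  [3,7] S\PP   >
    [3,4] "ate" : (S\PP)/NP
    [4,7] NP   <
      [4,6] N   >
        [4,5] N/(N\NP)   >T
          [4,5] "under" : NP
        [5,6] "idea" : N\NP
      [6,7] "liked" : NP\N

[0,1] (S/(S\PP))/PP  lex  "gave"
[1,2] NP  lex  "no"
[2,3] PP\NP  lex  "song"
[1,3] PP  <  k=2
[0,3] S/(S\PP)  >  k=1
[3,4] (S\PP)/NP  lex  "ate"
[4,5] NP  lex  "under"
[4,5] N/(N\NP)  >T
[5,6] N\NP  lex  "idea"
[4,6] N  >  k=5
[6,7] NP\N  lex  "liked"
[4,7] NP  <  k=6
[3,7] S\PP  >  k=4
[0,7] S  >  k=3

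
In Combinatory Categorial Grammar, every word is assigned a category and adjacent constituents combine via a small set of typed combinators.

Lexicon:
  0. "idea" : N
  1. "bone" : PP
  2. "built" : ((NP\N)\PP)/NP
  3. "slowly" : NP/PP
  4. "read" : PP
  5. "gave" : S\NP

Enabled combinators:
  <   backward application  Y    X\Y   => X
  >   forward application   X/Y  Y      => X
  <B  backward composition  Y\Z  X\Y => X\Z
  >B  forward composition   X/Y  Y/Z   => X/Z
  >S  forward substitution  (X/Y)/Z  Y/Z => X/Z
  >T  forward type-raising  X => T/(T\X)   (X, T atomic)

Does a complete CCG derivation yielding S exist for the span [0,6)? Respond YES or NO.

[0,6] S   <
  [0,5] NP   >
    [0,1] NP/(NP\N)   >T
      [0,1] "idea" : N
    [1,5] NP\N   <
      [1,2] "bone" : PP
      [2,5] (NP\N)\PP   >
        [2,3] "built" : ((NP\N)\PP)/NP
        [3,5] NP   >
          [3,4] "slowly" : NP/PP
          [4,5] "read" : PP
  [5,6] "gave" : S\NP

YES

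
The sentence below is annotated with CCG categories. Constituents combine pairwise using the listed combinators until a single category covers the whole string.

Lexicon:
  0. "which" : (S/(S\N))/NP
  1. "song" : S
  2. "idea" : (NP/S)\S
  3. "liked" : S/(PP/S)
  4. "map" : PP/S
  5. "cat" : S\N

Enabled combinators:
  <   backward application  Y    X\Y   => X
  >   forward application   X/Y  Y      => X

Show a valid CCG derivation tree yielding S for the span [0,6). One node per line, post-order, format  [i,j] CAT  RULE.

[0,6] S   >
  [0,5] S/(S\N)   >
    [0,1] "which" : (S/(S\N))/NP
    [1,5] NP   >
      [1,3] NP/S   <
        [1,2] "song" : S
        [2,3] "idea" : (NP/S)\S
      [3,5] S   >
        [3,4] "liked" : S/(PP/S)
        [4,5] "map" : PP/S
  [5,6] "cat" : S\N

[0,1] (S/(S\N))/NP  lex  "which"
[1,2] S  lex  "song"
[2,3] (NP/S)\S  lex  "idea"
[1,3] NP/S  <  k=2
[3,4] S/(PP/S)  lex  "liked"
[4,5] PP/S  lex  "map"
[3,5] S  >  k=4
[1,5] NP  >  k=3
[0,5] S/(S\N)  >  k=1
[5,6] S\N  lex  "cat"
[0,6] S  >  k=5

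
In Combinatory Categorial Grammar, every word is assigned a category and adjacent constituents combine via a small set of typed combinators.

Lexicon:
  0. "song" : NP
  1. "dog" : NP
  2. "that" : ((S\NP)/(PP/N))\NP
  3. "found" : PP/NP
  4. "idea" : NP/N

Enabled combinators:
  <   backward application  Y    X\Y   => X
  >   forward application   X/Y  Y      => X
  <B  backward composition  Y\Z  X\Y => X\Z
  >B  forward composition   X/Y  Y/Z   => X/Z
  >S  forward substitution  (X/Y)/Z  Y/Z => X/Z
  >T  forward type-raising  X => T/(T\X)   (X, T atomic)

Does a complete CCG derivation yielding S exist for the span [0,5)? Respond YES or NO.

YES

[0,5] S   >
  [0,1] S/(S\NP)   >T
    [0,1] "song" : NP
  [1,5] S\NP   >
    [1,3] (S\NP)/(PP/N)   <
      [1,2] "dog" : NP
      [2,3] "that" : ((S\NP)/(PP/N))\NP
    [3,5] PP/N   >B
      [3,4] "found" : PP/NP
      [4,5] "idea" : NP/N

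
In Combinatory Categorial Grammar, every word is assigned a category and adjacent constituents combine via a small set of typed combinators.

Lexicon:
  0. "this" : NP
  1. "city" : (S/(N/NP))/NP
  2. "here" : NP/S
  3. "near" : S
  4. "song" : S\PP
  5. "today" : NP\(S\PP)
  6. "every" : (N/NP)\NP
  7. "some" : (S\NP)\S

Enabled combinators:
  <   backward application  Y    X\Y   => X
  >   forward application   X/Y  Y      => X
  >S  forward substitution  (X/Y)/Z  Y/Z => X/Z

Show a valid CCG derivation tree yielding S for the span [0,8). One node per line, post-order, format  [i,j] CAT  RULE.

[0,8] S   <
  [0,1] "this" : NP
  [1,8] S\NP   <
    [1,7] S   >
      [1,4] S/(N/NP)   >
        [1,2] "city" : (S/(N/NP))/NP
        [2,4] NP   >
          [2,3] "here" : NP/S
          [3,4] "near" : S
      [4,7] N/NP   <
        [4,6] NP   <
          [4,5] "song" : S\PP
          [5,6] "today" : NP\(S\PP)
        [6,7] "every" : (N/NP)\NP
    [7,8] "some" : (S\NP)\S

[0,1] NP  lex  "this"
[1,2] (S/(N/NP))/NP  lex  "city"
[2,3] NP/S  lex  "here"
[3,4] S  lex  "near"
[2,4] NP  >  k=3
[1,4] S/(N/NP)  >  k=2
[4,5] S\PP  lex  "song"
[5,6] NP\(S\PP)  lex  "today"
[4,6] NP  <  k=5
[6,7] (N/NP)\NP  lex  "every"
[4,7] N/NP  <  k=6
[1,7] S  >  k=4
[7,8] (S\NP)\S  lex  "some"
[1,8] S\NP  <  k=7
[0,8] S  <  k=1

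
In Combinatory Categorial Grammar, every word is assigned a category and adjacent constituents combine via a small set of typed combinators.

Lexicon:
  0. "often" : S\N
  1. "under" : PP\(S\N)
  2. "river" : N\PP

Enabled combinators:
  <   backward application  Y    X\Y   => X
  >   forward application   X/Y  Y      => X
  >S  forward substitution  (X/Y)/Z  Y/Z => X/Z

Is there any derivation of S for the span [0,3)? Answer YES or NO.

NO

S\N PP\(S\N) N\PP
CKY chart[0,3] = {N}; S ∉ chart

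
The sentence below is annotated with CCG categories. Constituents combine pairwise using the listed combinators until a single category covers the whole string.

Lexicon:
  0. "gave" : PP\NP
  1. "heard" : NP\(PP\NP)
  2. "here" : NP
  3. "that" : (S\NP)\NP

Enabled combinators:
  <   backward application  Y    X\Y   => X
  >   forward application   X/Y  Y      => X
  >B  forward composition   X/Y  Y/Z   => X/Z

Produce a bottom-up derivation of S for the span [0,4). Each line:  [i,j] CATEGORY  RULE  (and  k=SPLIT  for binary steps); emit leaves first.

[0,1] PP\NP  lex  "gave"
[1,2] NP\(PP\NP)  lex  "heard"
[0,2] NP  <  k=1
[2,3] NP  lex  "here"
[3,4] (S\NP)\NP  lex  "that"
[2,4] S\NP  <  k=3
[0,4] S  <  k=2

[0,4] S   <
  [0,2] NP   <
    [0,1] "gave" : PP\NP
    [1,2] "heard" : NP\(PP\NP)
  [2,4] S\NP   <
    [2,3] "here" : NP
    [3,4] "that" : (S\NP)\NP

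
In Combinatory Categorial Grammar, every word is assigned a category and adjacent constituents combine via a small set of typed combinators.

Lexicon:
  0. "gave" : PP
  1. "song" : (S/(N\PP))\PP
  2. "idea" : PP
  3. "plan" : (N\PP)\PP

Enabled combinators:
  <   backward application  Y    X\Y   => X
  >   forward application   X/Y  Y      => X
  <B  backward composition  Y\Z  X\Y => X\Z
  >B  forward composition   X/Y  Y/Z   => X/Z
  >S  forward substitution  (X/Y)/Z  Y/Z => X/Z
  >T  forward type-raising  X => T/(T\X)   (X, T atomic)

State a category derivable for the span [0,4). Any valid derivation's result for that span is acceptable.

S

[0,4] S   >
  [0,2] S/(N\PP)   <
    [0,1] "gave" : PP
    [1,2] "song" : (S/(N\PP))\PP
  [2,4] N\PP   <
    [2,3] "idea" : PP
    [3,4] "plan" : (N\PP)\PP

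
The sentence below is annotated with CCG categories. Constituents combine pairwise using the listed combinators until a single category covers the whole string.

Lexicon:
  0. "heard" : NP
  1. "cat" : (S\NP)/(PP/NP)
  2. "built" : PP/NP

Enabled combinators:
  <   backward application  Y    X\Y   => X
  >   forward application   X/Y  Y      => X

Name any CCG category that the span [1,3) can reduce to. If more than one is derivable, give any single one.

[0,3] S   <
  [0,1] "heard" : NP
  [1,3] S\NP   >
    [1,2] "cat" : (S\NP)/(PP/NP)
    [2,3] "built" : PP/NP

S\NP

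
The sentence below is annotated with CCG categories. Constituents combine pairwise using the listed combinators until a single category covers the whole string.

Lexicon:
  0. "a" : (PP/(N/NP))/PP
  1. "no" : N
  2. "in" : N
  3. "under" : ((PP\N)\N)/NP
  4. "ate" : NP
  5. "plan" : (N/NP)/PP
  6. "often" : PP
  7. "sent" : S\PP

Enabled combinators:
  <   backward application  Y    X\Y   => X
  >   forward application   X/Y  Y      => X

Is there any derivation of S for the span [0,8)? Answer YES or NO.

[0,8] S   <
  [0,7] PP   >
    [0,5] PP/(N/NP)   >
      [0,1] "a" : (PP/(N/NP))/PP
      [1,5] PP   <
        [1,2] "no" : N
        [2,5] PP\N   <
          [2,3] "in" : N
          [3,5] (PP\N)\N   >
            [3,4] "under" : ((PP\N)\N)/NP
            [4,5] "ate" : NP
    [5,7] N/NP   >
      [5,6] "plan" : (N/NP)/PP
      [6,7] "often" : PP
  [7,8] "sent" : S\PP

YES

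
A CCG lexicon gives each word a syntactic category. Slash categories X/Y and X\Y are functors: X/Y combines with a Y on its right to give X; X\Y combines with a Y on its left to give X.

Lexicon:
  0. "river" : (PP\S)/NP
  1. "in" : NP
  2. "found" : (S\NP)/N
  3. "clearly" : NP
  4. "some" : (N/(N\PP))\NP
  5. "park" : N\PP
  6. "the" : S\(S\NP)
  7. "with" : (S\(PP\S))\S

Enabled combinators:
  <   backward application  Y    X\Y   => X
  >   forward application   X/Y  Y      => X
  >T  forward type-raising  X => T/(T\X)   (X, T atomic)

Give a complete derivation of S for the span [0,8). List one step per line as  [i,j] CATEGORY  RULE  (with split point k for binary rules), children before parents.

[0,8] S   <
  [0,2] PP\S   >
    [0,1] "river" : (PP\S)/NP
    [1,2] "in" : NP
  [2,8] S\(PP\S)   <
    [2,7] S   <
      [2,6] S\NP   >
        [2,3] "found" : (S\NP)/N
        [3,6] N   >
          [3,5] N/(N\PP)   <
            [3,4] "clearly" : NP
            [4,5] "some" : (N/(N\PP))\NP
          [5,6] "park" : N\PP
      [6,7] "the" : S\(S\NP)
    [7,8] "with" : (S\(PP\S))\S

[0,1] (PP\S)/NP  lex  "river"
[1,2] NP  lex  "in"
[0,2] PP\S  >  k=1
[2,3] (S\NP)/N  lex  "found"
[3,4] NP  lex  "clearly"
[4,5] (N/(N\PP))\NP  lex  "some"
[3,5] N/(N\PP)  <  k=4
[5,6] N\PP  lex  "park"
[3,6] N  >  k=5
[2,6] S\NP  >  k=3
[6,7] S\(S\NP)  lex  "the"
[2,7] S  <  k=6
[7,8] (S\(PP\S))\S  lex  "with"
[2,8] S\(PP\S)  <  k=7
[0,8] S  <  k=2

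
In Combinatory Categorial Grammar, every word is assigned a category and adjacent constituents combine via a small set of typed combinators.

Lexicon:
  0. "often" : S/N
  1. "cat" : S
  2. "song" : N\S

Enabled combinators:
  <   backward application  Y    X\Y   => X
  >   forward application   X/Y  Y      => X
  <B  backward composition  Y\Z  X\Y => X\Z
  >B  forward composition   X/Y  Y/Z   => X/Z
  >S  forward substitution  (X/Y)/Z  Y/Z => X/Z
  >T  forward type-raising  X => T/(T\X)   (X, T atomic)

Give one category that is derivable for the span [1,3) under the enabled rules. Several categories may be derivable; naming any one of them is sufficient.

N

[0,3] S   >
  [0,1] "often" : S/N
  [1,3] N   >
    [1,2] N/(N\S)   >T
      [1,2] "cat" : S
    [2,3] "song" : N\S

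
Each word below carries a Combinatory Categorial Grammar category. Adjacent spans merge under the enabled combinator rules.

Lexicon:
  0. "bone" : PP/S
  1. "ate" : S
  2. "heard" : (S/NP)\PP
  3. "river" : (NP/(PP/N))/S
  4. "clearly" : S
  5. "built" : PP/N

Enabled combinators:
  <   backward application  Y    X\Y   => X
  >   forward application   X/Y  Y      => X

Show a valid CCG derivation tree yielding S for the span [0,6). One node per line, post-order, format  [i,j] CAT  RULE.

[0,6] S   >
  [0,3] S/NP   <
    [0,2] PP   >
      [0,1] "bone" : PP/S
      [1,2] "ate" : S
    [2,3] "heard" : (S/NP)\PP
  [3,6] NP   >
    [3,5] NP/(PP/N)   >
      [3,4] "river" : (NP/(PP/N))/S
      [4,5] "clearly" : S
    [5,6] "built" : PP/N

[0,1] PP/S  lex  "bone"
[1,2] S  lex  "ate"
[0,2] PP  >  k=1
[2,3] (S/NP)\PP  lex  "heard"
[0,3] S/NP  <  k=2
[3,4] (NP/(PP/N))/S  lex  "river"
[4,5] S  lex  "clearly"
[3,5] NP/(PP/N)  >  k=4
[5,6] PP/N  lex  "built"
[3,6] NP  >  k=5
[0,6] S  >  k=3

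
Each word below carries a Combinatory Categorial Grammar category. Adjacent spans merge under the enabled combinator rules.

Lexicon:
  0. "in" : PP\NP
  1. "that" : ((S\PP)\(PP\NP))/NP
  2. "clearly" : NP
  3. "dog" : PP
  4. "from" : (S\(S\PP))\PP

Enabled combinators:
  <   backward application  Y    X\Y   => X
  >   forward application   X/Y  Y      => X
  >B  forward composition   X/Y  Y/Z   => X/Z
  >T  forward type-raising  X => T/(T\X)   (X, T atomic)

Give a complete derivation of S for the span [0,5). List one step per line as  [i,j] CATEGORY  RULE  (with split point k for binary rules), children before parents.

[0,1] PP\NP  lex  "in"
[1,2] ((S\PP)\(PP\NP))/NP  lex  "that"
[2,3] NP  lex  "clearly"
[1,3] (S\PP)\(PP\NP)  >  k=2
[0,3] S\PP  <  k=1
[3,4] PP  lex  "dog"
[4,5] (S\(S\PP))\PP  lex  "from"
[3,5] S\(S\PP)  <  k=4
[0,5] S  <  k=3

[0,5] S   <
  [0,3] S\PP   <
    [0,1] "in" : PP\NP
    [1,3] (S\PP)\(PP\NP)   >
      [1,2] "that" : ((S\PP)\(PP\NP))/NP
      [2,3] "clearly" : NP
  [3,5] S\(S\PP)   <
    [3,4] "dog" : PP
    [4,5] "from" : (S\(S\PP))\PP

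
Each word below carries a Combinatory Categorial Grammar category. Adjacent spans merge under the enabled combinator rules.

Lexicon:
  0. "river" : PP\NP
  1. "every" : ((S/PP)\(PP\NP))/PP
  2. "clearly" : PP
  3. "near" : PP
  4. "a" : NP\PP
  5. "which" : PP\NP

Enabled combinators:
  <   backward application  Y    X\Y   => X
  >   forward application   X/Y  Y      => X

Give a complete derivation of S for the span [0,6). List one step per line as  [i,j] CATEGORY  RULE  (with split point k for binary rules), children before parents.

[0,6] S   >
  [0,3] S/PP   <
    [0,1] "river" : PP\NP
    [1,3] (S/PP)\(PP\NP)   >
      [1,2] "every" : ((S/PP)\(PP\NP))/PP
      [2,3] "clearly" : PP
  [3,6] PP   <
    [3,5] NP   <
      [3,4] "near" : PP
      [4,5] "a" : NP\PP
    [5,6] "which" : PP\NP

[0,1] PP\NP  lex  "river"
[1,2] ((S/PP)\(PP\NP))/PP  lex  "every"
[2,3] PP  lex  "clearly"
[1,3] (S/PP)\(PP\NP)  >  k=2
[0,3] S/PP  <  k=1
[3,4] PP  lex  "near"
[4,5] NP\PP  lex  "a"
[3,5] NP  <  k=4
[5,6] PP\NP  lex  "which"
[3,6] PP  <  k=5
[0,6] S  >  k=3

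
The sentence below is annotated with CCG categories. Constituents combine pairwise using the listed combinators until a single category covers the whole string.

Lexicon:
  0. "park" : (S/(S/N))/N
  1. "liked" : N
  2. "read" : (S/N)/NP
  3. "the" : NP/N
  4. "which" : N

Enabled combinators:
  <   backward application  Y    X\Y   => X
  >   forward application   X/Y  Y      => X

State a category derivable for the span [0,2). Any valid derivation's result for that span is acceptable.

S/(S/N)

[0,5] S   >
  [0,2] S/(S/N)   >
    [0,1] "park" : (S/(S/N))/N
    [1,2] "liked" : N
  [2,5] S/N   >
    [2,3] "read" : (S/N)/NP
    [3,5] NP   >
      [3,4] "the" : NP/N
      [4,5] "which" : N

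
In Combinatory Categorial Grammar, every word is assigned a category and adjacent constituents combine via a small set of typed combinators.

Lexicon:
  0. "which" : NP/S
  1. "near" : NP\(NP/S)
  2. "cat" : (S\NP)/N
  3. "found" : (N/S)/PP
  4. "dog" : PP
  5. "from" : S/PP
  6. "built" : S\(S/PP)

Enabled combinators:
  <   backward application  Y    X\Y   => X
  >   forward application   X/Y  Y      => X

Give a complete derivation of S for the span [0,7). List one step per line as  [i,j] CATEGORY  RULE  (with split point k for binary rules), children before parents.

[0,1] NP/S  lex  "which"
[1,2] NP\(NP/S)  lex  "near"
[0,2] NP  <  k=1
[2,3] (S\NP)/N  lex  "cat"
[3,4] (N/S)/PP  lex  "found"
[4,5] PP  lex  "dog"
[3,5] N/S  >  k=4
[5,6] S/PP  lex  "from"
[6,7] S\(S/PP)  lex  "built"
[5,7] S  <  k=6
[3,7] N  >  k=5
[2,7] S\NP  >  k=3
[0,7] S  <  k=2

[0,7] S   <
  [0,2] NP   <
    [0,1] "which" : NP/S
    [1,2] "near" : NP\(NP/S)
  [2,7] S\NP   >
    [2,3] "cat" : (S\NP)/N
    [3,7] N   >
      [3,5] N/S   >
        [3,4] "found" : (N/S)/PP
        [4,5] "dog" : PP
      [5,7] S   <
        [5,6] "from" : S/PP
        [6,7] "built" : S\(S/PP)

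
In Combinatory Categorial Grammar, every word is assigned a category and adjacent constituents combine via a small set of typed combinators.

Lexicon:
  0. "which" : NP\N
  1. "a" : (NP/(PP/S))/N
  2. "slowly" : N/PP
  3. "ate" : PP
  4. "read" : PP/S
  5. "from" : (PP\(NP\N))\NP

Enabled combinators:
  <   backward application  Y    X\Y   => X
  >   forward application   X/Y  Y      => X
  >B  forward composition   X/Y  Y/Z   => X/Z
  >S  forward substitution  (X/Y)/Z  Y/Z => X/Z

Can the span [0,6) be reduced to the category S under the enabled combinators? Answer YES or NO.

NO

NP\N (NP/(PP/S))/N N/PP PP PP/S (PP\(NP\N))\NP
CKY chart[0,6] = {PP}; S ∉ chart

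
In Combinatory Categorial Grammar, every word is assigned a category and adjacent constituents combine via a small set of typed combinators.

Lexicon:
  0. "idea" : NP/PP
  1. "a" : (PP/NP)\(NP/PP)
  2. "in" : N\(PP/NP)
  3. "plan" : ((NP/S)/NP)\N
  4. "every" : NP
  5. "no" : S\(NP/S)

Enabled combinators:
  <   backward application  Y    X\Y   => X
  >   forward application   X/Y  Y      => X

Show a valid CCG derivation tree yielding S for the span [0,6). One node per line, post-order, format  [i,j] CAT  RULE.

[0,6] S   <
  [0,5] NP/S   >
    [0,4] (NP/S)/NP   <
      [0,3] N   <
        [0,2] PP/NP   <
          [0,1] "idea" : NP/PP
          [1,2] "a" : (PP/NP)\(NP/PP)
        [2,3] "in" : N\(PP/NP)
      [3,4] "plan" : ((NP/S)/NP)\N
    [4,5] "every" : NP
  [5,6] "no" : S\(NP/S)

[0,1] NP/PP  lex  "idea"
[1,2] (PP/NP)\(NP/PP)  lex  "a"
[0,2] PP/NP  <  k=1
[2,3] N\(PP/NP)  lex  "in"
[0,3] N  <  k=2
[3,4] ((NP/S)/NP)\N  lex  "plan"
[0,4] (NP/S)/NP  <  k=3
[4,5] NP  lex  "every"
[0,5] NP/S  >  k=4
[5,6] S\(NP/S)  lex  "no"
[0,6] S  <  k=5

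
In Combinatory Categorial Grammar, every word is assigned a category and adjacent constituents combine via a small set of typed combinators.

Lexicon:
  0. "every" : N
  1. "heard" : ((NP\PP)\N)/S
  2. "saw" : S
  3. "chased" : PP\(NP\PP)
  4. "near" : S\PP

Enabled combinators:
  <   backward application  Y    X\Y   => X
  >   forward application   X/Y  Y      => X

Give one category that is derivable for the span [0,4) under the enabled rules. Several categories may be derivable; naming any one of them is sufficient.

PP

[0,5] S   <
  [0,4] PP   <
    [0,3] NP\PP   <
      [0,1] "every" : N
      [1,3] (NP\PP)\N   >
        [1,2] "heard" : ((NP\PP)\N)/S
        [2,3] "saw" : S
    [3,4] "chased" : PP\(NP\PP)
  [4,5] "near" : S\PP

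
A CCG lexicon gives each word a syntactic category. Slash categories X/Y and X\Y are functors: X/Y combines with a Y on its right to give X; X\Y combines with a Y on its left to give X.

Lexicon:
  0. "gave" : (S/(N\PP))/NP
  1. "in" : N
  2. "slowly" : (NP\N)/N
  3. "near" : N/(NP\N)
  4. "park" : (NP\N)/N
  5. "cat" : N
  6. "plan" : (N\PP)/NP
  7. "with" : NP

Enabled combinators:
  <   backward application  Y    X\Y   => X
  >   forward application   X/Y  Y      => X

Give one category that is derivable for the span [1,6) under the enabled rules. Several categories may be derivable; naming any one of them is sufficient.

[0,8] S   >
  [0,6] S/(N\PP)   >
    [0,1] "gave" : (S/(N\PP))/NP
    [1,6] NP   <
      [1,2] "in" : N
      [2,6] NP\N   >
        [2,3] "slowly" : (NP\N)/N
        [3,6] N   >
          [3,4] "near" : N/(NP\N)
          [4,6] NP\N   >
            [4,5] "park" : (NP\N)/N
            [5,6] "cat" : N
  [6,8] N\PP   >
    [6,7] "plan" : (N\PP)/NP
    [7,8] "with" : NP

NP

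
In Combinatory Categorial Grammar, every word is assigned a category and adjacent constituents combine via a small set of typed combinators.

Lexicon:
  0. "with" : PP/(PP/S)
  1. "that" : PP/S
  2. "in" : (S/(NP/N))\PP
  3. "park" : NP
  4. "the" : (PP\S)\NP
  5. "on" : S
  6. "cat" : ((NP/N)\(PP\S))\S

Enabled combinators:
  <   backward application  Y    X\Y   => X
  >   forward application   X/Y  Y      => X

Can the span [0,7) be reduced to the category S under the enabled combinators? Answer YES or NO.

YES

[0,7] S   >
  [0,3] S/(NP/N)   <
    [0,2] PP   >
      [0,1] "with" : PP/(PP/S)
      [1,2] "that" : PP/S
    [2,3] "in" : (S/(NP/N))\PP
  [3,7] NP/N   <
    [3,5] PP\S   <
      [3,4] "park" : NP
      [4,5] "the" : (PP\S)\NP
    [5,7] (NP/N)\(PP\S)   <
      [5,6] "on" : S
      [6,7] "cat" : ((NP/N)\(PP\S))\S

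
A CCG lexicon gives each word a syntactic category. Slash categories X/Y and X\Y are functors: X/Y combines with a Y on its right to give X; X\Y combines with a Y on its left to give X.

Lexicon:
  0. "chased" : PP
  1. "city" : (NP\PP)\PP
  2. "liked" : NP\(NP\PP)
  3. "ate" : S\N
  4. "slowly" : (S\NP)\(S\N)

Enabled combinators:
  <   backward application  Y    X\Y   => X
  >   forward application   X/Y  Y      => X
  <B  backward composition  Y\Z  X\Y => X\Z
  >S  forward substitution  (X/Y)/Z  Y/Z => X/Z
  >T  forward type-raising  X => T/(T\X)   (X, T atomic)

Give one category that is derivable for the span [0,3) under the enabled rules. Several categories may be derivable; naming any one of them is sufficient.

NP

[0,5] S   <
  [0,3] NP   <
    [0,2] NP\PP   <
      [0,1] "chased" : PP
      [1,2] "city" : (NP\PP)\PP
    [2,3] "liked" : NP\(NP\PP)
  [3,5] S\NP   <
    [3,4] "ate" : S\N
    [4,5] "slowly" : (S\NP)\(S\N)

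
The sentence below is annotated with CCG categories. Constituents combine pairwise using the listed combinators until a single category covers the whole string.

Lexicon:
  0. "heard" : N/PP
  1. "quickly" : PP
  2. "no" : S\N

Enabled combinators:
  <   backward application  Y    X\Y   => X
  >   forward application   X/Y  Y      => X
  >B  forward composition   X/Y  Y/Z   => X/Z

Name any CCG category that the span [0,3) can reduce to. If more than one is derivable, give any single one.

[0,3] S   <
  [0,2] N   >
    [0,1] "heard" : N/PP
    [1,2] "quickly" : PP
  [2,3] "no" : S\N

S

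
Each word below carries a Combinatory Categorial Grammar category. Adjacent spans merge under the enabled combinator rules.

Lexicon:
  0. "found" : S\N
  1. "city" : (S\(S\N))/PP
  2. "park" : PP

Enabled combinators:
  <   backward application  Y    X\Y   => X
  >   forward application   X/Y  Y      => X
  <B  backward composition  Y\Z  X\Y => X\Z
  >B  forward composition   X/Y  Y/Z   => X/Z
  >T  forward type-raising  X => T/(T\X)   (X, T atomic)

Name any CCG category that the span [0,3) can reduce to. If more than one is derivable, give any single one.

[0,3] S   <
  [0,1] "found" : S\N
  [1,3] S\(S\N)   >
    [1,2] "city" : (S\(S\N))/PP
    [2,3] "park" : PP

S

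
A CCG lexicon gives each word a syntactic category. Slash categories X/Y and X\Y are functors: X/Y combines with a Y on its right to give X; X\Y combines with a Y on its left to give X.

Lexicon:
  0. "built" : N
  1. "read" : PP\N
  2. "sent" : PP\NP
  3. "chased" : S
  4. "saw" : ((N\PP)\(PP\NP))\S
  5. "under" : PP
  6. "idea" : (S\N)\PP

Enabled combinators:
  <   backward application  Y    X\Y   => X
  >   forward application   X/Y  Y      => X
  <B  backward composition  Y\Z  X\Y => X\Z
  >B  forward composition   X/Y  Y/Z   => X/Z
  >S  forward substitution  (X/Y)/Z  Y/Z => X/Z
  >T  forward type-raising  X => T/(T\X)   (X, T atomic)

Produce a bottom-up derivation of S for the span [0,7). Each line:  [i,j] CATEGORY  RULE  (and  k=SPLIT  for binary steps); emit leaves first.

[0,7] S   <
  [0,2] PP   <
    [0,1] "built" : N
    [1,2] "read" : PP\N
  [2,7] S\PP   <B
    [2,5] N\PP   <
      [2,3] "sent" : PP\NP
      [3,5] (N\PP)\(PP\NP)   <
        [3,4] "chased" : S
        [4,5] "saw" : ((N\PP)\(PP\NP))\S
    [5,7] S\N   <
      [5,6] "under" : PP
      [6,7] "idea" : (S\N)\PP

[0,1] N  lex  "built"
[1,2] PP\N  lex  "read"
[0,2] PP  <  k=1
[2,3] PP\NP  lex  "sent"
[3,4] S  lex  "chased"
[4,5] ((N\PP)\(PP\NP))\S  lex  "saw"
[3,5] (N\PP)\(PP\NP)  <  k=4
[2,5] N\PP  <  k=3
[5,6] PP  lex  "under"
[6,7] (S\N)\PP  lex  "idea"
[5,7] S\N  <  k=6
[2,7] S\PP  <B  k=5
[0,7] S  <  k=2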